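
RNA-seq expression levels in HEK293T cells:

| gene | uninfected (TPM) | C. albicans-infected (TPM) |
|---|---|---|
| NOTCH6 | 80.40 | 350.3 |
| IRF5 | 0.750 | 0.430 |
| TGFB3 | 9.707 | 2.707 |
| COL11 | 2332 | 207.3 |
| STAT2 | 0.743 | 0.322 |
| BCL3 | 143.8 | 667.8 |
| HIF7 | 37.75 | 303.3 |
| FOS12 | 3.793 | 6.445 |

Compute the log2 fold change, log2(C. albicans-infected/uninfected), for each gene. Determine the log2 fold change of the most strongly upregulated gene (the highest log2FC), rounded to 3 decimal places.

log2(350.3/80.40) = 2.123  (NOTCH6)
log2(0.430/0.750) = -0.803  (IRF5)
log2(2.707/9.707) = -1.842  (TGFB3)
log2(207.3/2332) = -3.492  (COL11)
log2(0.322/0.743) = -1.206  (STAT2)
log2(667.8/143.8) = 2.215  (BCL3)
log2(303.3/37.75) = 3.006  (HIF7)
log2(6.445/3.793) = 0.765  (FOS12)
HIF7 is most strongly upregulated.

3.006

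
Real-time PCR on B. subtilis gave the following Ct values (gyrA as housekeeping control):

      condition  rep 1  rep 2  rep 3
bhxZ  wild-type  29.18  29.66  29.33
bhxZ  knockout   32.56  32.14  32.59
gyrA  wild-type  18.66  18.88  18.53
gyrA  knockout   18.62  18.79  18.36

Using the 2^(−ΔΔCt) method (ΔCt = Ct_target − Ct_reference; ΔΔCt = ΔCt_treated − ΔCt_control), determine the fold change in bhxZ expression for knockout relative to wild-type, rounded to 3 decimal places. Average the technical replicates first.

0.113

Mean Ct: bhxZ wild-type 29.390; bhxZ knockout 32.430; gyrA wild-type 18.690; gyrA knockout 18.590
ΔCt(wild-type) = 29.390 − 18.690 = 10.700
ΔCt(knockout) = 32.430 − 18.590 = 13.840
ΔΔCt = 13.840 − 10.700 = 3.140
Fold change = 2^(−3.140) = 0.1134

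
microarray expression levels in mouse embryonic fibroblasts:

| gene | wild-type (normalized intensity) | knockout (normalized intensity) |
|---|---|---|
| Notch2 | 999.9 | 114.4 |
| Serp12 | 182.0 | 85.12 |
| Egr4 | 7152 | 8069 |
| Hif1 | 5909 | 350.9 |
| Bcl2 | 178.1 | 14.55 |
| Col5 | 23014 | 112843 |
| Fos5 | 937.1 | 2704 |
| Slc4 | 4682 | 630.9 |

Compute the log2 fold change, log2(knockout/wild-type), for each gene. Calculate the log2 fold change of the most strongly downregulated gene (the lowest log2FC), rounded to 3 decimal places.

-4.074

log2(114.4/999.9) = -3.128  (Notch2)
log2(85.12/182.0) = -1.096  (Serp12)
log2(8069/7152) = 0.174  (Egr4)
log2(350.9/5909) = -4.074  (Hif1)
log2(14.55/178.1) = -3.614  (Bcl2)
log2(112843/23014) = 2.294  (Col5)
log2(2704/937.1) = 1.529  (Fos5)
log2(630.9/4682) = -2.892  (Slc4)
Hif1 is most strongly downregulated.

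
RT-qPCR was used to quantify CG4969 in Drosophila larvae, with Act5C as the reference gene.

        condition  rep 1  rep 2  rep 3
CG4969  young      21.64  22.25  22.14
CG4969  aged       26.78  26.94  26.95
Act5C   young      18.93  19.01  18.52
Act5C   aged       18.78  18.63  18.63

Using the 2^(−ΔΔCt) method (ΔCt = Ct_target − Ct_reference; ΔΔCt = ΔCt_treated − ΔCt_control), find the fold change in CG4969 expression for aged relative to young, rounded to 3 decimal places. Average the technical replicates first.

0.031

Mean Ct: CG4969 young 22.010; CG4969 aged 26.890; Act5C young 18.820; Act5C aged 18.680
ΔCt(young) = 22.010 − 18.820 = 3.190
ΔCt(aged) = 26.890 − 18.680 = 8.210
ΔΔCt = 8.210 − 3.190 = 5.020
Fold change = 2^(−5.020) = 0.0308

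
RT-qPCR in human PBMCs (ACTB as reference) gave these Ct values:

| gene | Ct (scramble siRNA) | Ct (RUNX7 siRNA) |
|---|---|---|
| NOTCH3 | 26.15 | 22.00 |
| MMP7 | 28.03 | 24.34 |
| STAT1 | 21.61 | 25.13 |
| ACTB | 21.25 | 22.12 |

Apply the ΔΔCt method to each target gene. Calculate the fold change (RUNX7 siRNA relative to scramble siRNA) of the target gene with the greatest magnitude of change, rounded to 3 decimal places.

NOTCH3: ΔΔCt = (22.00−22.12) − (26.15−21.25) = -0.12 − 4.90 = -5.02; fold change = 2^5.02 = 32.447
MMP7: ΔΔCt = (24.34−22.12) − (28.03−21.25) = 2.22 − 6.78 = -4.56; fold change = 2^4.56 = 23.588
STAT1: ΔΔCt = (25.13−22.12) − (21.61−21.25) = 3.01 − 0.36 = 2.65; fold change = 2^-2.65 = 0.159
NOTCH3 has the largest |ΔΔCt| = 5.02.

32.447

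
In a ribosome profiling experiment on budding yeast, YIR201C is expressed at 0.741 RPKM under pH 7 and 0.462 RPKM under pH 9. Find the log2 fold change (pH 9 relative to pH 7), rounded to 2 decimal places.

-0.68

Fold change = 0.462 / 0.741 = 0.6235
log2(0.6235) = -0.682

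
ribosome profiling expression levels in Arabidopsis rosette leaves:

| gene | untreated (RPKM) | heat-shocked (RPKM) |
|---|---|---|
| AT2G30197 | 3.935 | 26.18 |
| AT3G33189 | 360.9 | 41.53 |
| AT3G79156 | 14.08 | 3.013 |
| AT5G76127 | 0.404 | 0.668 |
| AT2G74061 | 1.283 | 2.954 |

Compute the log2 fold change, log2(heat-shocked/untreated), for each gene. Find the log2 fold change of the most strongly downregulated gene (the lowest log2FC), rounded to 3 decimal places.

-3.119

log2(26.18/3.935) = 2.734  (AT2G30197)
log2(41.53/360.9) = -3.119  (AT3G33189)
log2(3.013/14.08) = -2.224  (AT3G79156)
log2(0.668/0.404) = 0.725  (AT5G76127)
log2(2.954/1.283) = 1.203  (AT2G74061)
AT3G33189 is most strongly downregulated.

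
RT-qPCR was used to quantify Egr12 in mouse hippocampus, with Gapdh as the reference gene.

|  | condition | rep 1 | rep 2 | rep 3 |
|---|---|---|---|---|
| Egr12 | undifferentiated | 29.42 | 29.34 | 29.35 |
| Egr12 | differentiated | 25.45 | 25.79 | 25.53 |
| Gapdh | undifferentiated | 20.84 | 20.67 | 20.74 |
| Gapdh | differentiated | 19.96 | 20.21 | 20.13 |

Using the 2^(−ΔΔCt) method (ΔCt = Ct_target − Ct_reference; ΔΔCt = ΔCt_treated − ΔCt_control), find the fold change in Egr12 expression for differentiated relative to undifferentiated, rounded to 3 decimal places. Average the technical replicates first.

Mean Ct: Egr12 undifferentiated 29.370; Egr12 differentiated 25.590; Gapdh undifferentiated 20.750; Gapdh differentiated 20.100
ΔCt(undifferentiated) = 29.370 − 20.750 = 8.620
ΔCt(differentiated) = 25.590 − 20.100 = 5.490
ΔΔCt = 5.490 − 8.620 = -3.130
Fold change = 2^(−(-3.130)) = 2^3.130 = 8.7543

8.754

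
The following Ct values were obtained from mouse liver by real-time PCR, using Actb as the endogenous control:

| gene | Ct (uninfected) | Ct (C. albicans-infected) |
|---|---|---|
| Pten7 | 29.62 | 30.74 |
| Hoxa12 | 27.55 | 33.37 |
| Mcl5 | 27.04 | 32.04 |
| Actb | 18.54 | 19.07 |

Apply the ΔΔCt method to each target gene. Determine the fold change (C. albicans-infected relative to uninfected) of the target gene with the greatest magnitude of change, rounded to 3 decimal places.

Pten7: ΔΔCt = (30.74−19.07) − (29.62−18.54) = 11.67 − 11.08 = 0.59; fold change = 2^-0.59 = 0.664
Hoxa12: ΔΔCt = (33.37−19.07) − (27.55−18.54) = 14.30 − 9.01 = 5.29; fold change = 2^-5.29 = 0.026
Mcl5: ΔΔCt = (32.04−19.07) − (27.04−18.54) = 12.97 − 8.50 = 4.47; fold change = 2^-4.47 = 0.045
Hoxa12 has the largest |ΔΔCt| = 5.29.

0.026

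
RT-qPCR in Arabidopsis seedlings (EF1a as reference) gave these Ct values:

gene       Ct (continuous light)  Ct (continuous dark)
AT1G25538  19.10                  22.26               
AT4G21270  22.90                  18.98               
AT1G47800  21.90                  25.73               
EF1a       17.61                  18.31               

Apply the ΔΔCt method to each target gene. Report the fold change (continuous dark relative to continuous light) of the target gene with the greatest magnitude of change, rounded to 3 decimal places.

AT1G25538: ΔΔCt = (22.26−18.31) − (19.10−17.61) = 3.95 − 1.49 = 2.46; fold change = 2^-2.46 = 0.182
AT4G21270: ΔΔCt = (18.98−18.31) − (22.90−17.61) = 0.67 − 5.29 = -4.62; fold change = 2^4.62 = 24.590
AT1G47800: ΔΔCt = (25.73−18.31) − (21.90−17.61) = 7.42 − 4.29 = 3.13; fold change = 2^-3.13 = 0.114
AT4G21270 has the largest |ΔΔCt| = 4.62.

24.590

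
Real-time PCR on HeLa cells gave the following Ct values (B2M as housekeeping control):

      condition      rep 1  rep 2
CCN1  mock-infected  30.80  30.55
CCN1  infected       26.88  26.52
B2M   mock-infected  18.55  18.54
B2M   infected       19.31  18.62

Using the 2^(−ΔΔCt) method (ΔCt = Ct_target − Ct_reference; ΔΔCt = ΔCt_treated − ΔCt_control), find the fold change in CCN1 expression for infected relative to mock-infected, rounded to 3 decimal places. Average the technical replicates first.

21.039

Mean Ct: CCN1 mock-infected 30.675; CCN1 infected 26.700; B2M mock-infected 18.545; B2M infected 18.965
ΔCt(mock-infected) = 30.675 − 18.545 = 12.130
ΔCt(infected) = 26.700 − 18.965 = 7.735
ΔΔCt = 7.735 − 12.130 = -4.395
Fold change = 2^(−(-4.395)) = 2^4.395 = 21.0391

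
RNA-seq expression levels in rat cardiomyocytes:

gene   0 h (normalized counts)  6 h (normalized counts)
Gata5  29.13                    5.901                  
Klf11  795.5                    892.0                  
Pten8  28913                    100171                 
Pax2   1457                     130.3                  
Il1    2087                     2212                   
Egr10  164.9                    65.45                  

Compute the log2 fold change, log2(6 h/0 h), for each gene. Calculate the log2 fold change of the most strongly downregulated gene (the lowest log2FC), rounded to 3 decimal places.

log2(5.901/29.13) = -2.303  (Gata5)
log2(892.0/795.5) = 0.165  (Klf11)
log2(100171/28913) = 1.793  (Pten8)
log2(130.3/1457) = -3.483  (Pax2)
log2(2212/2087) = 0.084  (Il1)
log2(65.45/164.9) = -1.333  (Egr10)
Pax2 is most strongly downregulated.

-3.483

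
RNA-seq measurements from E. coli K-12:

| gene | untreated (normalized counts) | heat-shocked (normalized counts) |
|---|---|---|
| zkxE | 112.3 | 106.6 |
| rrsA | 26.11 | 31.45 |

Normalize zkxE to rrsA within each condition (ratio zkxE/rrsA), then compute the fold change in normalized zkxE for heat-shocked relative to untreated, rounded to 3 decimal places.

0.788

zkxE/rrsA (untreated) = 112.3 / 26.11 = 4.301
zkxE/rrsA (heat-shocked) = 106.6 / 31.45 = 3.3895
Fold change = 3.3895 / 4.301 = 0.7881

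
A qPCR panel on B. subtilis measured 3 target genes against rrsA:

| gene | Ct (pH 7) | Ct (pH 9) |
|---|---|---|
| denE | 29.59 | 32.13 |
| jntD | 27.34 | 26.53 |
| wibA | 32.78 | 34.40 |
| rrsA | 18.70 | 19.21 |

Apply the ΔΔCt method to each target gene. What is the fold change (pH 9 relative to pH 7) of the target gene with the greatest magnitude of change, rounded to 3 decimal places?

denE: ΔΔCt = (32.13−19.21) − (29.59−18.70) = 12.92 − 10.89 = 2.03; fold change = 2^-2.03 = 0.245
jntD: ΔΔCt = (26.53−19.21) − (27.34−18.70) = 7.32 − 8.64 = -1.32; fold change = 2^1.32 = 2.497
wibA: ΔΔCt = (34.40−19.21) − (32.78−18.70) = 15.19 − 14.08 = 1.11; fold change = 2^-1.11 = 0.463
denE has the largest |ΔΔCt| = 2.03.

0.245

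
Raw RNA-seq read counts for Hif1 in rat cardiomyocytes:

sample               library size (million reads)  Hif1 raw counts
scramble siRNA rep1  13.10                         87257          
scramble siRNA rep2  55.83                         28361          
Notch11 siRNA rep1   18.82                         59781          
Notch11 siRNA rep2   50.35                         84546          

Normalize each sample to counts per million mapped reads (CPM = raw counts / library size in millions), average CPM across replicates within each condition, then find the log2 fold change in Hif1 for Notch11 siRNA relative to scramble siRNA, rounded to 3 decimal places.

CPM(scramble siRNA rep1) = 87257 / 13.10 = 6660.8397
CPM(scramble siRNA rep2) = 28361 / 55.83 = 507.9885
CPM(Notch11 siRNA rep1) = 59781 / 18.82 = 3176.4612
CPM(Notch11 siRNA rep2) = 84546 / 50.35 = 1679.1658
mean CPM(scramble siRNA) = 3584.4141; mean CPM(Notch11 siRNA) = 2427.8135
Fold change = 2427.8135 / 3584.4141 = 0.67733
log2(0.67733) = -0.5621

-0.562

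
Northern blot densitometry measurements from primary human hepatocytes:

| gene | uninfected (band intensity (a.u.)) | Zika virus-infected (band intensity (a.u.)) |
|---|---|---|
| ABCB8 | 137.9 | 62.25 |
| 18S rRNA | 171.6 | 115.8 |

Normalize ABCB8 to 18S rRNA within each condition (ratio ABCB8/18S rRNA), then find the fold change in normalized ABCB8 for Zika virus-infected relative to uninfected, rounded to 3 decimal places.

ABCB8/18S rRNA (uninfected) = 137.9 / 171.6 = 0.80361
ABCB8/18S rRNA (Zika virus-infected) = 62.25 / 115.8 = 0.53756
Fold change = 0.53756 / 0.80361 = 0.6689

0.669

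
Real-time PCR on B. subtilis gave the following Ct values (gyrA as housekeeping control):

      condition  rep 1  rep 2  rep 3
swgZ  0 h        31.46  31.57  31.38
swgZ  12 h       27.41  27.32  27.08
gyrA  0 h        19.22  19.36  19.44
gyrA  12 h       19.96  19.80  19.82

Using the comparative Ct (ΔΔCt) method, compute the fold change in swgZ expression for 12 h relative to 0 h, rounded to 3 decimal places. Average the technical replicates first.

26.355

Mean Ct: swgZ 0 h 31.470; swgZ 12 h 27.270; gyrA 0 h 19.340; gyrA 12 h 19.860
ΔCt(0 h) = 31.470 − 19.340 = 12.130
ΔCt(12 h) = 27.270 − 19.860 = 7.410
ΔΔCt = 7.410 − 12.130 = -4.720
Fold change = 2^(−(-4.720)) = 2^4.720 = 26.3549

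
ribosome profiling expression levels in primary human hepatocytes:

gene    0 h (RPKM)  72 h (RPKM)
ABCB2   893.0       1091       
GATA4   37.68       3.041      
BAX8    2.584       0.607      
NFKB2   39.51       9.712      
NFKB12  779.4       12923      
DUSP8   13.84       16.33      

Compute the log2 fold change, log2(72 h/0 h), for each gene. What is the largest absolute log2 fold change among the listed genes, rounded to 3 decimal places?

log2(1091/893.0) = 0.289  (ABCB2)
log2(3.041/37.68) = -3.631  (GATA4)
log2(0.607/2.584) = -2.090  (BAX8)
log2(9.712/39.51) = -2.024  (NFKB2)
log2(12923/779.4) = 4.051  (NFKB12)
log2(16.33/13.84) = 0.239  (DUSP8)
The largest magnitude belongs to NFKB12.

4.051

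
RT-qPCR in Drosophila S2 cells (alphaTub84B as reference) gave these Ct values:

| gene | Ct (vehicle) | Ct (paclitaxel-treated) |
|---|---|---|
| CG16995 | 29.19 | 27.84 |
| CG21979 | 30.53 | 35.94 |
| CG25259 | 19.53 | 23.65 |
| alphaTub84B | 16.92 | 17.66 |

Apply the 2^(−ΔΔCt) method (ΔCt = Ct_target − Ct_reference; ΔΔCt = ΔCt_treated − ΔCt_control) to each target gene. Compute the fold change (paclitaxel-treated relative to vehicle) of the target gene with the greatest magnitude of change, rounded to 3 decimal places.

CG16995: ΔΔCt = (27.84−17.66) − (29.19−16.92) = 10.18 − 12.27 = -2.09; fold change = 2^2.09 = 4.257
CG21979: ΔΔCt = (35.94−17.66) − (30.53−16.92) = 18.28 − 13.61 = 4.67; fold change = 2^-4.67 = 0.039
CG25259: ΔΔCt = (23.65−17.66) − (19.53−16.92) = 5.99 − 2.61 = 3.38; fold change = 2^-3.38 = 0.096
CG21979 has the largest |ΔΔCt| = 4.67.

0.039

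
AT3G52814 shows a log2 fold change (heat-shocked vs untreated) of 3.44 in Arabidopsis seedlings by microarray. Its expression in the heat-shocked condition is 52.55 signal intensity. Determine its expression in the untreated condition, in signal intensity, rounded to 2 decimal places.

4.84

Fold change = 2^(3.44) = 10.8528
untreated expression = 52.55 / 10.8528 = 4.84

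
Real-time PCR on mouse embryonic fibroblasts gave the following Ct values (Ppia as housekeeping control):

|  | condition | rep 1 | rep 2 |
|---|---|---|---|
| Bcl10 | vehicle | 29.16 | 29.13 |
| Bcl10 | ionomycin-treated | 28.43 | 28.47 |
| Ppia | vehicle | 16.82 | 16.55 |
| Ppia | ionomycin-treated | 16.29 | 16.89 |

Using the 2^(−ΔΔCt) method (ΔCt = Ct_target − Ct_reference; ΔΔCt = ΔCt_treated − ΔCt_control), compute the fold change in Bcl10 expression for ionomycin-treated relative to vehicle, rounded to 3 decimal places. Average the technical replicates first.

1.516

Mean Ct: Bcl10 vehicle 29.145; Bcl10 ionomycin-treated 28.450; Ppia vehicle 16.685; Ppia ionomycin-treated 16.590
ΔCt(vehicle) = 29.145 − 16.685 = 12.460
ΔCt(ionomycin-treated) = 28.450 − 16.590 = 11.860
ΔΔCt = 11.860 − 12.460 = -0.600
Fold change = 2^(−(-0.600)) = 2^0.600 = 1.5157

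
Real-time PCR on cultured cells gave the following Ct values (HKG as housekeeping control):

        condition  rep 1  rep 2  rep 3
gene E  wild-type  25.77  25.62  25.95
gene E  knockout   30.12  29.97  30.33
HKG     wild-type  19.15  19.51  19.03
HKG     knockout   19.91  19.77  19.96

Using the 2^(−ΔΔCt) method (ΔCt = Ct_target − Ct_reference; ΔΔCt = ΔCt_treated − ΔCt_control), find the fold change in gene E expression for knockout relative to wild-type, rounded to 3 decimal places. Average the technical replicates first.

Mean Ct: gene E wild-type 25.780; gene E knockout 30.140; HKG wild-type 19.230; HKG knockout 19.880
ΔCt(wild-type) = 25.780 − 19.230 = 6.550
ΔCt(knockout) = 30.140 − 19.880 = 10.260
ΔΔCt = 10.260 − 6.550 = 3.710
Fold change = 2^(−3.710) = 0.0764

0.076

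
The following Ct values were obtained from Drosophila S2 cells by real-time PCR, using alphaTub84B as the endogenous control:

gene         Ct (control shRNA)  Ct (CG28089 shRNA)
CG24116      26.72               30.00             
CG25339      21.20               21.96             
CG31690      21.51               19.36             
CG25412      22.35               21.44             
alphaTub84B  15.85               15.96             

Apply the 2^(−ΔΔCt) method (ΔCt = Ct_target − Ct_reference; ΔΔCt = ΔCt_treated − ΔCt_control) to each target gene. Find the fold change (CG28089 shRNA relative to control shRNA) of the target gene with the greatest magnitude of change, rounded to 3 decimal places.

0.111

CG24116: ΔΔCt = (30.00−15.96) − (26.72−15.85) = 14.04 − 10.87 = 3.17; fold change = 2^-3.17 = 0.111
CG25339: ΔΔCt = (21.96−15.96) − (21.20−15.85) = 6.00 − 5.35 = 0.65; fold change = 2^-0.65 = 0.637
CG31690: ΔΔCt = (19.36−15.96) − (21.51−15.85) = 3.40 − 5.66 = -2.26; fold change = 2^2.26 = 4.790
CG25412: ΔΔCt = (21.44−15.96) − (22.35−15.85) = 5.48 − 6.50 = -1.02; fold change = 2^1.02 = 2.028
CG24116 has the largest |ΔΔCt| = 3.17.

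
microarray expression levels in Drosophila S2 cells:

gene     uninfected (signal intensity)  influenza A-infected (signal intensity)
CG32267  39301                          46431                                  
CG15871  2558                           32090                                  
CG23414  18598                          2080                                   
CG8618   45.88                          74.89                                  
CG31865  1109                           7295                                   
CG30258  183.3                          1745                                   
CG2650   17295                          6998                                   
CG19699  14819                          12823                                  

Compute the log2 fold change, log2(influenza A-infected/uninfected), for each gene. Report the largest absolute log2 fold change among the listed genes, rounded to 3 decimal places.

3.649

log2(46431/39301) = 0.241  (CG32267)
log2(32090/2558) = 3.649  (CG15871)
log2(2080/18598) = -3.160  (CG23414)
log2(74.89/45.88) = 0.707  (CG8618)
log2(7295/1109) = 2.718  (CG31865)
log2(1745/183.3) = 3.251  (CG30258)
log2(6998/17295) = -1.305  (CG2650)
log2(12823/14819) = -0.209  (CG19699)
The largest magnitude belongs to CG15871.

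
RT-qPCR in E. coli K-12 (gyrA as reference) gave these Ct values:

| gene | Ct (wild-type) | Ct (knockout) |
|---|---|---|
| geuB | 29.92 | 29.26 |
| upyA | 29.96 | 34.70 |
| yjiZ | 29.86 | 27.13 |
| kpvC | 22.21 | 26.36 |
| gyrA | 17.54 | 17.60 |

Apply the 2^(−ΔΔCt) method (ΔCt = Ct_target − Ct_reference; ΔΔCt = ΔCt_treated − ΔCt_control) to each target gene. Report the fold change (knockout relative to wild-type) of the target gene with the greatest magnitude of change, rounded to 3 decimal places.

0.039

geuB: ΔΔCt = (29.26−17.60) − (29.92−17.54) = 11.66 − 12.38 = -0.72; fold change = 2^0.72 = 1.647
upyA: ΔΔCt = (34.70−17.60) − (29.96−17.54) = 17.10 − 12.42 = 4.68; fold change = 2^-4.68 = 0.039
yjiZ: ΔΔCt = (27.13−17.60) − (29.86−17.54) = 9.53 − 12.32 = -2.79; fold change = 2^2.79 = 6.916
kpvC: ΔΔCt = (26.36−17.60) − (22.21−17.54) = 8.76 − 4.67 = 4.09; fold change = 2^-4.09 = 0.059
upyA has the largest |ΔΔCt| = 4.68.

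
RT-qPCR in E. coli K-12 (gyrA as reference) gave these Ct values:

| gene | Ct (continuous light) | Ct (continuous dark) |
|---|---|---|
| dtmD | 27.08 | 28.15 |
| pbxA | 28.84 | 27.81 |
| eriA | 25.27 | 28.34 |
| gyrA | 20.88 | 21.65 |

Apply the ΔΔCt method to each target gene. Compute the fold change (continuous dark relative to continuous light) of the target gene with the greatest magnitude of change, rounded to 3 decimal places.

dtmD: ΔΔCt = (28.15−21.65) − (27.08−20.88) = 6.50 − 6.20 = 0.30; fold change = 2^-0.30 = 0.812
pbxA: ΔΔCt = (27.81−21.65) − (28.84−20.88) = 6.16 − 7.96 = -1.80; fold change = 2^1.80 = 3.482
eriA: ΔΔCt = (28.34−21.65) − (25.27−20.88) = 6.69 − 4.39 = 2.30; fold change = 2^-2.30 = 0.203
eriA has the largest |ΔΔCt| = 2.30.

0.203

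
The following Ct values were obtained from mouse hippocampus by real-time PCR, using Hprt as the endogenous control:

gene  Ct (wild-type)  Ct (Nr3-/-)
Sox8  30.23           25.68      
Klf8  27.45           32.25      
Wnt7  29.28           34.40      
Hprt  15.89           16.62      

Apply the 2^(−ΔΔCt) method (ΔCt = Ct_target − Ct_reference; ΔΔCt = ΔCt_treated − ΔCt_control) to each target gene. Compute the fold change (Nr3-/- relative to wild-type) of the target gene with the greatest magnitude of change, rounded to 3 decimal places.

38.854

Sox8: ΔΔCt = (25.68−16.62) − (30.23−15.89) = 9.06 − 14.34 = -5.28; fold change = 2^5.28 = 38.854
Klf8: ΔΔCt = (32.25−16.62) − (27.45−15.89) = 15.63 − 11.56 = 4.07; fold change = 2^-4.07 = 0.060
Wnt7: ΔΔCt = (34.40−16.62) − (29.28−15.89) = 17.78 − 13.39 = 4.39; fold change = 2^-4.39 = 0.048
Sox8 has the largest |ΔΔCt| = 5.28.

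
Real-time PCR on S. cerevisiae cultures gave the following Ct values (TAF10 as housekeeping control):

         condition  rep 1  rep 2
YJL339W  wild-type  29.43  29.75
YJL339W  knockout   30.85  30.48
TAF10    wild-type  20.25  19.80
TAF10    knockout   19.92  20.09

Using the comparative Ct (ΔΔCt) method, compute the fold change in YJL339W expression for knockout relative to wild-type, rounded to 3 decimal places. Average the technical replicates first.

0.468

Mean Ct: YJL339W wild-type 29.590; YJL339W knockout 30.665; TAF10 wild-type 20.025; TAF10 knockout 20.005
ΔCt(wild-type) = 29.590 − 20.025 = 9.565
ΔCt(knockout) = 30.665 − 20.005 = 10.660
ΔΔCt = 10.660 − 9.565 = 1.095
Fold change = 2^(−1.095) = 0.4681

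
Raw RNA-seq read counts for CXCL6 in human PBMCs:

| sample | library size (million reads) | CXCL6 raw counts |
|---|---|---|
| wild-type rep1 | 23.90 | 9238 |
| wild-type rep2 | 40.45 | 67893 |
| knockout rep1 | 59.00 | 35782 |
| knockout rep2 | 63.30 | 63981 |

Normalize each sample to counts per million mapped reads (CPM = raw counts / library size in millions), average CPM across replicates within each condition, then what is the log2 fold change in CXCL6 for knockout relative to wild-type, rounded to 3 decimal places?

CPM(wild-type rep1) = 9238 / 23.90 = 386.5272
CPM(wild-type rep2) = 67893 / 40.45 = 1678.4425
CPM(knockout rep1) = 35782 / 59.00 = 606.4746
CPM(knockout rep2) = 63981 / 63.30 = 1010.7583
mean CPM(wild-type) = 1032.4849; mean CPM(knockout) = 808.6164
Fold change = 808.6164 / 1032.4849 = 0.78318
log2(0.78318) = -0.3526

-0.353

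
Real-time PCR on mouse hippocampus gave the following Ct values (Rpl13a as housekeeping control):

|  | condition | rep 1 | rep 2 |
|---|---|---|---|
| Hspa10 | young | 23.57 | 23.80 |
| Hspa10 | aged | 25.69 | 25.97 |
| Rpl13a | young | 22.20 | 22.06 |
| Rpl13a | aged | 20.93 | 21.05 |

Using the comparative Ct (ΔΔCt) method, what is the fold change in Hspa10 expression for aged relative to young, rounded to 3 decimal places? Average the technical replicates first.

Mean Ct: Hspa10 young 23.685; Hspa10 aged 25.830; Rpl13a young 22.130; Rpl13a aged 20.990
ΔCt(young) = 23.685 − 22.130 = 1.555
ΔCt(aged) = 25.830 − 20.990 = 4.840
ΔΔCt = 4.840 − 1.555 = 3.285
Fold change = 2^(−3.285) = 0.1026

0.103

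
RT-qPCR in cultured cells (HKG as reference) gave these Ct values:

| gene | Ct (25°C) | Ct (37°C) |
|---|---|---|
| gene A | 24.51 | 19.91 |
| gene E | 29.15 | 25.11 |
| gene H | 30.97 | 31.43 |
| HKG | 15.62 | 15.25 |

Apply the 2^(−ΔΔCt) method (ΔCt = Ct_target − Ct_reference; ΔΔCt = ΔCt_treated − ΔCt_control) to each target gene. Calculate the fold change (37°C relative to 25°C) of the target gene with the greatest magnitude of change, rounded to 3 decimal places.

18.765

gene A: ΔΔCt = (19.91−15.25) − (24.51−15.62) = 4.66 − 8.89 = -4.23; fold change = 2^4.23 = 18.765
gene E: ΔΔCt = (25.11−15.25) − (29.15−15.62) = 9.86 − 13.53 = -3.67; fold change = 2^3.67 = 12.729
gene H: ΔΔCt = (31.43−15.25) − (30.97−15.62) = 16.18 − 15.35 = 0.83; fold change = 2^-0.83 = 0.563
gene A has the largest |ΔΔCt| = 4.23.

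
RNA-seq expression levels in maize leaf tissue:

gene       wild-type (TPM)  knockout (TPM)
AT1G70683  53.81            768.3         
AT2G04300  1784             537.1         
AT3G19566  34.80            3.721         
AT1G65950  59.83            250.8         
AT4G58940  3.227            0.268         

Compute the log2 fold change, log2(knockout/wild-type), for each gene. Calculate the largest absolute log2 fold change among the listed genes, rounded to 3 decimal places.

3.836

log2(768.3/53.81) = 3.836  (AT1G70683)
log2(537.1/1784) = -1.732  (AT2G04300)
log2(3.721/34.80) = -3.225  (AT3G19566)
log2(250.8/59.83) = 2.068  (AT1G65950)
log2(0.268/3.227) = -3.590  (AT4G58940)
The largest magnitude belongs to AT1G70683.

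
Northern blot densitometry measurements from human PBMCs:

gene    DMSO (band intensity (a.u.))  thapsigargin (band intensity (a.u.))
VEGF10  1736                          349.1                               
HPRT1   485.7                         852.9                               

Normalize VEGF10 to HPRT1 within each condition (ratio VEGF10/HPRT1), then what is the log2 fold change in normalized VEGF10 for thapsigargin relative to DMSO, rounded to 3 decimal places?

-3.126

VEGF10/HPRT1 (DMSO) = 1736 / 485.7 = 3.5742
VEGF10/HPRT1 (thapsigargin) = 349.1 / 852.9 = 0.40931
Fold change = 0.40931 / 3.5742 = 0.1145
log2(0.1145) = -3.1264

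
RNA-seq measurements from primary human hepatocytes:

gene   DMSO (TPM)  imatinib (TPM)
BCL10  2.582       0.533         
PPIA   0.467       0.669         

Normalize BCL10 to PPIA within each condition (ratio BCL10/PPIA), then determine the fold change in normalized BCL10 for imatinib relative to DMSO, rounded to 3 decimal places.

0.144

BCL10/PPIA (DMSO) = 2.582 / 0.467 = 5.5289
BCL10/PPIA (imatinib) = 0.533 / 0.669 = 0.79671
Fold change = 0.79671 / 5.5289 = 0.1441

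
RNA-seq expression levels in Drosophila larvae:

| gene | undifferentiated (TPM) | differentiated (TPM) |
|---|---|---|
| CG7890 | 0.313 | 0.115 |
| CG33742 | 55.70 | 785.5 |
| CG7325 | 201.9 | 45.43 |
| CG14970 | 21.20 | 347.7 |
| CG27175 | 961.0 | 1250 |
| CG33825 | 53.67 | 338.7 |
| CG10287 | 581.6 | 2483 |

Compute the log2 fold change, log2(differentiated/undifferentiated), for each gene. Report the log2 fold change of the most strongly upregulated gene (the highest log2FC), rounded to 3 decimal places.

log2(0.115/0.313) = -1.445  (CG7890)
log2(785.5/55.70) = 3.818  (CG33742)
log2(45.43/201.9) = -2.152  (CG7325)
log2(347.7/21.20) = 4.036  (CG14970)
log2(1250/961.0) = 0.379  (CG27175)
log2(338.7/53.67) = 2.658  (CG33825)
log2(2483/581.6) = 2.094  (CG10287)
CG14970 is most strongly upregulated.

4.036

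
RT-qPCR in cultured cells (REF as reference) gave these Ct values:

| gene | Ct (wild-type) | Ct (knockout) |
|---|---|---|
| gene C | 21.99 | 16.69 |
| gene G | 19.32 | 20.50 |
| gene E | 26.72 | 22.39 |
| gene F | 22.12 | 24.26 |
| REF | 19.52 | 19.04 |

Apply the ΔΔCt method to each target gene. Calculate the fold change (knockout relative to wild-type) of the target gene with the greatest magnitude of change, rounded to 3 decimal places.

gene C: ΔΔCt = (16.69−19.04) − (21.99−19.52) = -2.35 − 2.47 = -4.82; fold change = 2^4.82 = 28.246
gene G: ΔΔCt = (20.50−19.04) − (19.32−19.52) = 1.46 − (-0.20) = 1.66; fold change = 2^-1.66 = 0.316
gene E: ΔΔCt = (22.39−19.04) − (26.72−19.52) = 3.35 − 7.20 = -3.85; fold change = 2^3.85 = 14.420
gene F: ΔΔCt = (24.26−19.04) − (22.12−19.52) = 5.22 − 2.60 = 2.62; fold change = 2^-2.62 = 0.163
gene C has the largest |ΔΔCt| = 4.82.

28.246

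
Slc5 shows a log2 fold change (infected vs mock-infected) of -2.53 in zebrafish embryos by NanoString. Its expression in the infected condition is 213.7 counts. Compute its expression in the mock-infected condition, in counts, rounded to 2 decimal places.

1234.27

Fold change = 2^(-2.53) = 0.1731
mock-infected expression = 213.7 / 0.1731 = 1234.27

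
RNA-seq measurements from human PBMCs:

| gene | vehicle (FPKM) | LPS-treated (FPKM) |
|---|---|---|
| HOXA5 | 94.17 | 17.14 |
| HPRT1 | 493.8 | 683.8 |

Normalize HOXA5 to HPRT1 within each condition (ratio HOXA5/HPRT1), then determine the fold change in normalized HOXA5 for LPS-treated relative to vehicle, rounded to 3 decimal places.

0.131

HOXA5/HPRT1 (vehicle) = 94.17 / 493.8 = 0.1907
HOXA5/HPRT1 (LPS-treated) = 17.14 / 683.8 = 0.025066
Fold change = 0.025066 / 0.1907 = 0.1314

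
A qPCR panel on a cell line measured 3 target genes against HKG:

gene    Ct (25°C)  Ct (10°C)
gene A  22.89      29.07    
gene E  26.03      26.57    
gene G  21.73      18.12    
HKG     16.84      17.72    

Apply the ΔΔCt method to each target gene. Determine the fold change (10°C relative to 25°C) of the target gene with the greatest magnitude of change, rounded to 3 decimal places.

gene A: ΔΔCt = (29.07−17.72) − (22.89−16.84) = 11.35 − 6.05 = 5.30; fold change = 2^-5.30 = 0.025
gene E: ΔΔCt = (26.57−17.72) − (26.03−16.84) = 8.85 − 9.19 = -0.34; fold change = 2^0.34 = 1.266
gene G: ΔΔCt = (18.12−17.72) − (21.73−16.84) = 0.40 − 4.89 = -4.49; fold change = 2^4.49 = 22.471
gene A has the largest |ΔΔCt| = 5.30.

0.025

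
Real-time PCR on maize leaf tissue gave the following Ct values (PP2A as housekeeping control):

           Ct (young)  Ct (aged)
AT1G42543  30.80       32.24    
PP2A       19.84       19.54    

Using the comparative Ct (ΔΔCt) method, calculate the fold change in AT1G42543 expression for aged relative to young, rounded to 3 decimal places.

ΔCt(young) = 30.800 − 19.840 = 10.960
ΔCt(aged) = 32.240 − 19.540 = 12.700
ΔΔCt = 12.700 − 10.960 = 1.740
Fold change = 2^(−1.740) = 0.2994

0.299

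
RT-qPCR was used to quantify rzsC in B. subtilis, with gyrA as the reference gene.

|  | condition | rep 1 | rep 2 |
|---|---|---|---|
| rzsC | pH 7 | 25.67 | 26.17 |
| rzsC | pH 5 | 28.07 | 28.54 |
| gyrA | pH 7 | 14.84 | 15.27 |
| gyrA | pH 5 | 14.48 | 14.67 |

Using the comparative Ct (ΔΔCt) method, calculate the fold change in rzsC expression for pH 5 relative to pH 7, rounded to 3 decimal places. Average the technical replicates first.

Mean Ct: rzsC pH 7 25.920; rzsC pH 5 28.305; gyrA pH 7 15.055; gyrA pH 5 14.575
ΔCt(pH 7) = 25.920 − 15.055 = 10.865
ΔCt(pH 5) = 28.305 − 14.575 = 13.730
ΔΔCt = 13.730 − 10.865 = 2.865
Fold change = 2^(−2.865) = 0.1373

0.137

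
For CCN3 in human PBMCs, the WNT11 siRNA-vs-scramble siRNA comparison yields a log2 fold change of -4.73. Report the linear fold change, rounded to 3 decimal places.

0.038

Fold change = 2^(-4.73) = 0.0377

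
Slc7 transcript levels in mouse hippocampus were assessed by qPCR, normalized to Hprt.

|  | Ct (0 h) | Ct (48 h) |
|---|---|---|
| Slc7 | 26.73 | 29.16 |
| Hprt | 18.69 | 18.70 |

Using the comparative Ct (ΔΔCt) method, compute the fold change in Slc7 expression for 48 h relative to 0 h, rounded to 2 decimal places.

ΔCt(0 h) = 26.730 − 18.690 = 8.040
ΔCt(48 h) = 29.160 − 18.700 = 10.460
ΔΔCt = 10.460 − 8.040 = 2.420
Fold change = 2^(−2.420) = 0.187

0.19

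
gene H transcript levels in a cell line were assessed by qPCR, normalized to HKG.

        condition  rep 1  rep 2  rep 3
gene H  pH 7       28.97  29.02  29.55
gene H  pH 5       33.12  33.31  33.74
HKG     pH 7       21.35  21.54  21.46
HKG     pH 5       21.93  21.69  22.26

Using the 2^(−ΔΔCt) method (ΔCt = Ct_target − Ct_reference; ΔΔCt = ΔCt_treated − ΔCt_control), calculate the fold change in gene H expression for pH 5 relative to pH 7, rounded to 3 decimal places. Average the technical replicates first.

Mean Ct: gene H pH 7 29.180; gene H pH 5 33.390; HKG pH 7 21.450; HKG pH 5 21.960
ΔCt(pH 7) = 29.180 − 21.450 = 7.730
ΔCt(pH 5) = 33.390 − 21.960 = 11.430
ΔΔCt = 11.430 − 7.730 = 3.700
Fold change = 2^(−3.700) = 0.0769

0.077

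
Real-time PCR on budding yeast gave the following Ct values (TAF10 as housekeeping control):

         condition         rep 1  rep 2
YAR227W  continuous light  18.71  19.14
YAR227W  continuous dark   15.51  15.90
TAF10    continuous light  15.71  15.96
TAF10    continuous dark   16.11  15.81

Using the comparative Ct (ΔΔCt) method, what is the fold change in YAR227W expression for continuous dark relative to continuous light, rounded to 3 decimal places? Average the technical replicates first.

10.161

Mean Ct: YAR227W continuous light 18.925; YAR227W continuous dark 15.705; TAF10 continuous light 15.835; TAF10 continuous dark 15.960
ΔCt(continuous light) = 18.925 − 15.835 = 3.090
ΔCt(continuous dark) = 15.705 − 15.960 = -0.255
ΔΔCt = -0.255 − 3.090 = -3.345
Fold change = 2^(−(-3.345)) = 2^3.345 = 10.1612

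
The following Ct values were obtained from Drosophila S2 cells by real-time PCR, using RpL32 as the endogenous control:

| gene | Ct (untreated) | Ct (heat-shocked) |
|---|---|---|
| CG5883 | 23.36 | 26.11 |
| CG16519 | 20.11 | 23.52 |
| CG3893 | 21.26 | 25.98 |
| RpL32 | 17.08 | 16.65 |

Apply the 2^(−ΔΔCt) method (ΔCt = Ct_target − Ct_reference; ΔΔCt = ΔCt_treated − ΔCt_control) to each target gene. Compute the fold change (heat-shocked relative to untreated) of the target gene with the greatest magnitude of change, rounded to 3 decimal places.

0.028

CG5883: ΔΔCt = (26.11−16.65) − (23.36−17.08) = 9.46 − 6.28 = 3.18; fold change = 2^-3.18 = 0.110
CG16519: ΔΔCt = (23.52−16.65) − (20.11−17.08) = 6.87 − 3.03 = 3.84; fold change = 2^-3.84 = 0.070
CG3893: ΔΔCt = (25.98−16.65) − (21.26−17.08) = 9.33 − 4.18 = 5.15; fold change = 2^-5.15 = 0.028
CG3893 has the largest |ΔΔCt| = 5.15.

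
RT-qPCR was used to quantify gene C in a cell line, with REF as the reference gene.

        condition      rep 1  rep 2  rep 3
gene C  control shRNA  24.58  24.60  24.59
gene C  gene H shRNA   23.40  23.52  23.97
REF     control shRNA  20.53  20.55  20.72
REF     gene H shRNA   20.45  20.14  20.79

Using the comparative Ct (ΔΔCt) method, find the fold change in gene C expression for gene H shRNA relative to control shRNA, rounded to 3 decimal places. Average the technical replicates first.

1.765

Mean Ct: gene C control shRNA 24.590; gene C gene H shRNA 23.630; REF control shRNA 20.600; REF gene H shRNA 20.460
ΔCt(control shRNA) = 24.590 − 20.600 = 3.990
ΔCt(gene H shRNA) = 23.630 − 20.460 = 3.170
ΔΔCt = 3.170 − 3.990 = -0.820
Fold change = 2^(−(-0.820)) = 2^0.820 = 1.7654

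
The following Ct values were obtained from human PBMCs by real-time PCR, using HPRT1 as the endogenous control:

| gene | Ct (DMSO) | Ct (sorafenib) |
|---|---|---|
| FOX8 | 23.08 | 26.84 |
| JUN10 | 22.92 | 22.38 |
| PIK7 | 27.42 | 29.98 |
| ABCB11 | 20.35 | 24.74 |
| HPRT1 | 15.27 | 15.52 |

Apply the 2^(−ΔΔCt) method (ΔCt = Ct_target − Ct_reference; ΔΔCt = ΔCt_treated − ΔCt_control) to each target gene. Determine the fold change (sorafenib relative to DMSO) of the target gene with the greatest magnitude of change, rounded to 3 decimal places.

FOX8: ΔΔCt = (26.84−15.52) − (23.08−15.27) = 11.32 − 7.81 = 3.51; fold change = 2^-3.51 = 0.088
JUN10: ΔΔCt = (22.38−15.52) − (22.92−15.27) = 6.86 − 7.65 = -0.79; fold change = 2^0.79 = 1.729
PIK7: ΔΔCt = (29.98−15.52) − (27.42−15.27) = 14.46 − 12.15 = 2.31; fold change = 2^-2.31 = 0.202
ABCB11: ΔΔCt = (24.74−15.52) − (20.35−15.27) = 9.22 − 5.08 = 4.14; fold change = 2^-4.14 = 0.057
ABCB11 has the largest |ΔΔCt| = 4.14.

0.057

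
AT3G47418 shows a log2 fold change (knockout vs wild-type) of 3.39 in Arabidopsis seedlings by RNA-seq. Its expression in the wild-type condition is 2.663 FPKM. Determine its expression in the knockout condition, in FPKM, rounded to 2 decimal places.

Fold change = 2^(3.39) = 10.4831
knockout expression = 2.663 × 10.4831 = 27.92

27.92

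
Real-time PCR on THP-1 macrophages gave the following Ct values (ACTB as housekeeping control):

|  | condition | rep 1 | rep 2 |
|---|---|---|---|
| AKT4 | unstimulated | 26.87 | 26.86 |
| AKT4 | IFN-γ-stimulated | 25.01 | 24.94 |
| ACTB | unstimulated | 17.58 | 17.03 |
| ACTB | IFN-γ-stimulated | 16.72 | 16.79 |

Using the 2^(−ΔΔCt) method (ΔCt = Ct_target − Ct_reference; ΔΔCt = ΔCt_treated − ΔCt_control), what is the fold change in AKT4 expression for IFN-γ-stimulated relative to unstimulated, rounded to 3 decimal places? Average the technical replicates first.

2.532

Mean Ct: AKT4 unstimulated 26.865; AKT4 IFN-γ-stimulated 24.975; ACTB unstimulated 17.305; ACTB IFN-γ-stimulated 16.755
ΔCt(unstimulated) = 26.865 − 17.305 = 9.560
ΔCt(IFN-γ-stimulated) = 24.975 − 16.755 = 8.220
ΔΔCt = 8.220 − 9.560 = -1.340
Fold change = 2^(−(-1.340)) = 2^1.340 = 2.5315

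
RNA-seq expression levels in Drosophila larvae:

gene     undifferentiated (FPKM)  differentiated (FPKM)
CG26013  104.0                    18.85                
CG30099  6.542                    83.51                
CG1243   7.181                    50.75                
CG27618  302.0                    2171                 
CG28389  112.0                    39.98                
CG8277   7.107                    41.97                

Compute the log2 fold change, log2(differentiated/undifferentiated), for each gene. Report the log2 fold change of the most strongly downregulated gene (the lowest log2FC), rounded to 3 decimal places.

-2.464

log2(18.85/104.0) = -2.464  (CG26013)
log2(83.51/6.542) = 3.674  (CG30099)
log2(50.75/7.181) = 2.821  (CG1243)
log2(2171/302.0) = 2.846  (CG27618)
log2(39.98/112.0) = -1.486  (CG28389)
log2(41.97/7.107) = 2.562  (CG8277)
CG26013 is most strongly downregulated.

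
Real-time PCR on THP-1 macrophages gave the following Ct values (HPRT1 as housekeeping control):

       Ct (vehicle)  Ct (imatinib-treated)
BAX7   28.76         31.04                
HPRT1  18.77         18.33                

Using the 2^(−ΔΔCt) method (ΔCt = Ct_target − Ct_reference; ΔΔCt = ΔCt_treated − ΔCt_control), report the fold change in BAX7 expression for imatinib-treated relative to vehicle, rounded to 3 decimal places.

ΔCt(vehicle) = 28.760 − 18.770 = 9.990
ΔCt(imatinib-treated) = 31.040 − 18.330 = 12.710
ΔΔCt = 12.710 − 9.990 = 2.720
Fold change = 2^(−2.720) = 0.1518

0.152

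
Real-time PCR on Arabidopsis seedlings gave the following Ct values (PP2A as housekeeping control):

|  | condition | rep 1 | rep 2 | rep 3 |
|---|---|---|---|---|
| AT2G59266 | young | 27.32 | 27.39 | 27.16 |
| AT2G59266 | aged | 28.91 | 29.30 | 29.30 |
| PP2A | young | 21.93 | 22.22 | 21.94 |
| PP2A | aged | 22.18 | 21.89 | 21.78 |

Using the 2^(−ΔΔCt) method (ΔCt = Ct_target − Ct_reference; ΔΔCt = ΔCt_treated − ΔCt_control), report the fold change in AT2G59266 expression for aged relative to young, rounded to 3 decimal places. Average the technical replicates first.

0.257

Mean Ct: AT2G59266 young 27.290; AT2G59266 aged 29.170; PP2A young 22.030; PP2A aged 21.950
ΔCt(young) = 27.290 − 22.030 = 5.260
ΔCt(aged) = 29.170 − 21.950 = 7.220
ΔΔCt = 7.220 − 5.260 = 1.960
Fold change = 2^(−1.960) = 0.2570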